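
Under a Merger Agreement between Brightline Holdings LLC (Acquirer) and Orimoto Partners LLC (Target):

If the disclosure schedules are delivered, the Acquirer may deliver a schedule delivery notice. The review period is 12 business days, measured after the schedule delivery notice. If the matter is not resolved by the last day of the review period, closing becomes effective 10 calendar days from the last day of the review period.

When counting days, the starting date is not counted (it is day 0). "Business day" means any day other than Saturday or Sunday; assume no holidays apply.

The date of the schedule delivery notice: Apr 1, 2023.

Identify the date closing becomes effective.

Apr 28, 2023

The last day of the review period: counting 12 business days from Saturday, Apr 1, 2023 (Apr 3, Apr 4, Apr 5, Apr 6, …, Apr 14, Apr 17, Apr 18, skipping weekends) reaches Tuesday, Apr 18, 2023.
The date closing becomes effective: 10 calendar days after Apr 18, 2023 is Apr 28, 2023.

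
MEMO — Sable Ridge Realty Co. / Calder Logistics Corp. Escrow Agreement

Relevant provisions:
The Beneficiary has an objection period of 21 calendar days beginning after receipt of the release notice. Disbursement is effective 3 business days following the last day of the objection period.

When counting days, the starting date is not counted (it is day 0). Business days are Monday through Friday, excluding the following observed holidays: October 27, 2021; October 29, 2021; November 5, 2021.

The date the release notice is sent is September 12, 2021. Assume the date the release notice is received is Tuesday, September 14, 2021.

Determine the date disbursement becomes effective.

October 8, 2021

The last day of the objection period: September 14, 2021 + 21 days = October 5, 2021.
The date disbursement becomes effective: 3 business days after Tuesday, October 5, 2021, skipping weekends — Oct 6, Oct 7, Oct 8 — lands on Friday, October 8, 2021.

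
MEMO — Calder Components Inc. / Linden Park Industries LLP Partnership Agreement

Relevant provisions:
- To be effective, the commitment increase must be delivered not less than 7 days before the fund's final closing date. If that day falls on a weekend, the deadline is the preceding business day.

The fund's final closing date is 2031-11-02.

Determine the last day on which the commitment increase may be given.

2031-10-24

Counting back 7 calendar days from 2031-11-02 gives 2031-10-26. That is a Sunday, so the deadline moves back to Friday, 2031-10-24.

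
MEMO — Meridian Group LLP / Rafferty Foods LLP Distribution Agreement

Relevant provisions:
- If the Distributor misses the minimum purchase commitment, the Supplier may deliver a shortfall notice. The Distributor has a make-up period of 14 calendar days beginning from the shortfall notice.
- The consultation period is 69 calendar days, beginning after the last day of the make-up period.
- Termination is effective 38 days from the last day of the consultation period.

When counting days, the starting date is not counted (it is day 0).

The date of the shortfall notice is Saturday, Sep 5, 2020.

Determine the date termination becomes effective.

The last day of the make-up period: Sep 5, 2020 + 14 days = Sep 19, 2020.
The last day of the consultation period: 69 calendar days after Sep 19, 2020 is Nov 27, 2020.
Adding 38 calendar days to Nov 27, 2020 gives Jan 4, 2021, which is the date termination becomes effective.

Jan 4, 2021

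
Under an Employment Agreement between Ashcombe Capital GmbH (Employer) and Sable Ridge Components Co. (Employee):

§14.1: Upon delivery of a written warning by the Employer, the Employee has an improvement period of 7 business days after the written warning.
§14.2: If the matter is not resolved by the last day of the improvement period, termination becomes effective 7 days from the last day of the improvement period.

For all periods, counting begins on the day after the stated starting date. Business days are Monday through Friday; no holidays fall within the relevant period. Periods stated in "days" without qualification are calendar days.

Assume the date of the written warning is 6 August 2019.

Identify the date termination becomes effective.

22 August 2019

From Tuesday, 6 August 2019, 7 business days (Aug 7, Aug 8, Aug 9, Aug 12, Aug 13, Aug 14, Aug 15, skipping weekends) brings us to Thursday, 15 August 2019, which is the last day of the improvement period.
The date termination becomes effective: 7 calendar days after 15 August 2019 is 22 August 2019.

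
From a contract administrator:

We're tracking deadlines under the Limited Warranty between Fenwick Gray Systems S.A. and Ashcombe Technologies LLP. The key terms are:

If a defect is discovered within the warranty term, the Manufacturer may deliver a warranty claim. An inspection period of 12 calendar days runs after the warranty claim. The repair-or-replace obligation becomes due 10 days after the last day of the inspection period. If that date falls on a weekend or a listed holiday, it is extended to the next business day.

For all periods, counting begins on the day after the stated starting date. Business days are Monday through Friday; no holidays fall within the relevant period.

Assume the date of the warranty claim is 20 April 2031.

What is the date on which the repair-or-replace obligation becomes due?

12 May 2031

The last day of the inspection period: 12 calendar days after 20 April 2031 is 2 May 2031.
Adding 10 calendar days to 2 May 2031 gives 12 May 2031, which is the date on which the repair-or-replace obligation becomes due. 12 May 2031 is a Monday, so no roll-forward applies.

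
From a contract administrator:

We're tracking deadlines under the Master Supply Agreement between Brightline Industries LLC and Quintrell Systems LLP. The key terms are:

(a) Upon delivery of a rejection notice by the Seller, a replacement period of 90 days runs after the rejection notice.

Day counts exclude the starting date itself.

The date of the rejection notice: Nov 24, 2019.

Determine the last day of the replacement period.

Feb 22, 2020

The last day of the replacement period: Nov 24, 2019 + 90 days = Feb 22, 2020.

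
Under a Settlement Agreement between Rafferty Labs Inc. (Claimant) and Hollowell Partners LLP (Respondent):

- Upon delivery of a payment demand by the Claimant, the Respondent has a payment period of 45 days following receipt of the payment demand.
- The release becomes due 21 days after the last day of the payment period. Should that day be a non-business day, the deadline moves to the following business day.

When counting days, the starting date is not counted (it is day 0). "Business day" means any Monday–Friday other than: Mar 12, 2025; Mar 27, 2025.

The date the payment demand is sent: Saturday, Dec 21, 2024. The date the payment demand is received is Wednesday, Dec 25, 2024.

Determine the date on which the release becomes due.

Mar 3, 2025

Adding 45 calendar days to Dec 25, 2024 gives Feb 8, 2025, which is the last day of the payment period.
The date on which the release becomes due: 21 calendar days after Feb 8, 2025 is Mar 1, 2025. That falls on a Saturday, so it rolls to the next business day, Monday, Mar 3, 2025.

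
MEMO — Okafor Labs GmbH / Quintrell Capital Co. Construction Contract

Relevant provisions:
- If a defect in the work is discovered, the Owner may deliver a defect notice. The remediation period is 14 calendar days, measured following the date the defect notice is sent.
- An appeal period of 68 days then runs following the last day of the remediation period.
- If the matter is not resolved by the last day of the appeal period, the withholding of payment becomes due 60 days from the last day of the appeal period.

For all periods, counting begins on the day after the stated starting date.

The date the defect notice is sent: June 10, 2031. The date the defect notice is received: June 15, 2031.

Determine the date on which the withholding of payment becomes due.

October 30, 2031

The last day of the remediation period: 14 calendar days after June 10, 2031 is June 24, 2031.
The last day of the appeal period: 68 calendar days after June 24, 2031 is August 31, 2031.
The date on which the withholding of payment becomes due: August 31, 2031 + 60 days = October 30, 2031.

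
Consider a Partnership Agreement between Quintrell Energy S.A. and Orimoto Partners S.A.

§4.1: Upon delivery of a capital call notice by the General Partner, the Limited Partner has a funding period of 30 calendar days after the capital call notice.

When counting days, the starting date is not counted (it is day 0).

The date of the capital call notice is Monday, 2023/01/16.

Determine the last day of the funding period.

Adding 30 calendar days to 2023/01/16 gives 2023/02/15, which is the last day of the funding period.

2023/02/15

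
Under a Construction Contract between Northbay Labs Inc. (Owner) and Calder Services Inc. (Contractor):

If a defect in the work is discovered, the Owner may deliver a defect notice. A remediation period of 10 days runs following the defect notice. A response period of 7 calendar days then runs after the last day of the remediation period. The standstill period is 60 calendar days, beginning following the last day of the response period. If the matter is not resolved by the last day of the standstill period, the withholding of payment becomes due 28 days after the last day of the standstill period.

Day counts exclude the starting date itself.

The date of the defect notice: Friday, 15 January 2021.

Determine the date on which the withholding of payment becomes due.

30 April 2021

Adding 10 calendar days to 15 January 2021 gives 25 January 2021, which is the last day of the remediation period.
The last day of the response period: 25 January 2021 + 7 days = 1 February 2021.
The last day of the standstill period: 1 February 2021 + 60 days = 2 April 2021.
The date on which the withholding of payment becomes due: 2 April 2021 + 28 days = 30 April 2021.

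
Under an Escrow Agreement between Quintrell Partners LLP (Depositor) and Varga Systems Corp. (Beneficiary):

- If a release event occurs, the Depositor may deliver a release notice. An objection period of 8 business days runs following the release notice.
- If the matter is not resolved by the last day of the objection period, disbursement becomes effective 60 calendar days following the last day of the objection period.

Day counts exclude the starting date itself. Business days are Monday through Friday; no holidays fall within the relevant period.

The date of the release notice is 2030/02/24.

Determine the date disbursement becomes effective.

From Sunday, 2030/02/24, 8 business days (Feb 25, Feb 26, Feb 27, Feb 28, Mar 1, Mar 4, Mar 5, Mar 6, skipping weekends) brings us to Wednesday, 2030/03/06, which is the last day of the objection period.
The date disbursement becomes effective: 2030/03/06 + 60 days = 2030/05/05.

2030/05/05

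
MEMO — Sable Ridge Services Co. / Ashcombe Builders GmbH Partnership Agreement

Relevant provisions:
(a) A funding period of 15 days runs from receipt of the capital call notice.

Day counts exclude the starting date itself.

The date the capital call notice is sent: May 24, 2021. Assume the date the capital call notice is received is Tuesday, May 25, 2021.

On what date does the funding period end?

The last day of the funding period: 15 calendar days after May 25, 2021 is June 9, 2021.

June 9, 2021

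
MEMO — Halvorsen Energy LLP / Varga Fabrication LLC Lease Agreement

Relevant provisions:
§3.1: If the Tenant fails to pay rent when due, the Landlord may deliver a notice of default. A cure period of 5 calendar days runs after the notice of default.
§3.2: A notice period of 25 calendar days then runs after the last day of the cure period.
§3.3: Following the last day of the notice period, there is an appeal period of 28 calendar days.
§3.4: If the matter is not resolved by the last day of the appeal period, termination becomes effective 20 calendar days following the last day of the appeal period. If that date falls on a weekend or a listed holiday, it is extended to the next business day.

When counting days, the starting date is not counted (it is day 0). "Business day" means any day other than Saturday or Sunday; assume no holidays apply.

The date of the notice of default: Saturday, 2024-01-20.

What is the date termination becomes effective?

The last day of the cure period: 5 calendar days after 2024-01-20 is 2024-01-25.
The last day of the notice period: 2024-01-25 + 25 days = 2024-02-19.
The last day of the appeal period: 2024-02-19 + 28 days = 2024-03-18.
The date termination becomes effective: 2024-03-18 + 20 days = 2024-04-07. That falls on a Sunday, so it rolls to the next business day, Monday, 2024-04-08.

2024-04-08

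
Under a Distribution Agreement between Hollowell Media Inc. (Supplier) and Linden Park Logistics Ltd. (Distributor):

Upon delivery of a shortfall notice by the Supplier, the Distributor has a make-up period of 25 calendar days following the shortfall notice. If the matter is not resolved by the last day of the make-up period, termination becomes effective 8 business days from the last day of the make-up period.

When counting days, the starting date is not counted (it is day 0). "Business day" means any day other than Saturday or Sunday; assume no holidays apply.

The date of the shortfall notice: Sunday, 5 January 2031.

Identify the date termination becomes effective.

11 February 2031

Adding 25 calendar days to 5 January 2031 gives 30 January 2031, which is the last day of the make-up period.
From Thursday, 30 January 2031, 8 business days (Jan 31, Feb 3, Feb 4, Feb 5, Feb 6, Feb 7, Feb 10, Feb 11, skipping weekends) brings us to Tuesday, 11 February 2031, which is the date termination becomes effective.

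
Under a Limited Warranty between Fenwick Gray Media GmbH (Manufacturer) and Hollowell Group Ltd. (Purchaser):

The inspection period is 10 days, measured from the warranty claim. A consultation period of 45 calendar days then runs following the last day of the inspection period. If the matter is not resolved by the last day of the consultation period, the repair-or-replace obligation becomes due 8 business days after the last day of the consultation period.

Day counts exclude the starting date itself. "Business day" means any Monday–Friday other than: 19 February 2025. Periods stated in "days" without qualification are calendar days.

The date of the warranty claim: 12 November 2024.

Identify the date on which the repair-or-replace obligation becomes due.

16 January 2025

The last day of the inspection period: 10 calendar days after 12 November 2024 is 22 November 2024.
The last day of the consultation period: 45 calendar days after 22 November 2024 is 6 January 2025.
From Monday, 6 January 2025, 8 business days (Jan 7, Jan 8, Jan 9, Jan 10, Jan 13, Jan 14, Jan 15, Jan 16, skipping weekends) brings us to Thursday, 16 January 2025, which is the date on which the repair-or-replace obligation becomes due.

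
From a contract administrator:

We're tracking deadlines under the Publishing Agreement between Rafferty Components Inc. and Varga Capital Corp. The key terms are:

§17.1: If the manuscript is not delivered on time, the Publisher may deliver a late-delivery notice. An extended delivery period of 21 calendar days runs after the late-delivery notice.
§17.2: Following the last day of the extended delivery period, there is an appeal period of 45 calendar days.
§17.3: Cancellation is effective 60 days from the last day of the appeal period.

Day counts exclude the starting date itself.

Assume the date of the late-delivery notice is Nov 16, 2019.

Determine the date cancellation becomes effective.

Mar 21, 2020

The last day of the extended delivery period: 21 calendar days after Nov 16, 2019 is Dec 7, 2019.
The last day of the appeal period: 45 calendar days after Dec 7, 2019 is Jan 21, 2020.
The date cancellation becomes effective: 60 calendar days after Jan 21, 2020 is Mar 21, 2020.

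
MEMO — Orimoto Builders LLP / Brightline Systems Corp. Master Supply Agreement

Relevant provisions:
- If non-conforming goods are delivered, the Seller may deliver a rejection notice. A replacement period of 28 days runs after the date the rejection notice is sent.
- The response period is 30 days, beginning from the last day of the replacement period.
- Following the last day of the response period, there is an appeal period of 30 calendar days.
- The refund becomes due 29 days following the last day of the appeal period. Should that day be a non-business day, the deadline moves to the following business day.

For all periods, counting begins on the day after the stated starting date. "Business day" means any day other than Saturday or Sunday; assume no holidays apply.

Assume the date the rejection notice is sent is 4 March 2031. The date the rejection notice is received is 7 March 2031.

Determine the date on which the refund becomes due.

30 June 2031

The last day of the replacement period: 4 March 2031 + 28 days = 1 April 2031.
Adding 30 calendar days to 1 April 2031 gives 1 May 2031, which is the last day of the response period.
Adding 30 calendar days to 1 May 2031 gives 31 May 2031, which is the last day of the appeal period.
The date on which the refund becomes due: 29 calendar days after 31 May 2031 is 29 June 2031. That falls on a Sunday, so it rolls to the next business day, Monday, 30 June 2031.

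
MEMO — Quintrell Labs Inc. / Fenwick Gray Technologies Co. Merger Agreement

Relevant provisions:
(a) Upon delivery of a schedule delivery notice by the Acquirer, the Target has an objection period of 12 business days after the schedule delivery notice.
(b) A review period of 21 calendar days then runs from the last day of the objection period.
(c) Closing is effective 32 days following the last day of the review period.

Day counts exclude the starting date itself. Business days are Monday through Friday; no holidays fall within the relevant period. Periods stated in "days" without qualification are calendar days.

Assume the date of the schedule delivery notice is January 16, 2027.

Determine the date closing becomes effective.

March 27, 2027

The last day of the objection period: 12 business days after Saturday, January 16, 2027, skipping weekends — Jan 18, Jan 19, Jan 20, Jan 21, …, Jan 29, Feb 1, Feb 2 — lands on Tuesday, February 2, 2027.
Adding 21 calendar days to February 2, 2027 gives February 23, 2027, which is the last day of the review period.
Adding 32 calendar days to February 23, 2027 gives March 27, 2027, which is the date closing becomes effective.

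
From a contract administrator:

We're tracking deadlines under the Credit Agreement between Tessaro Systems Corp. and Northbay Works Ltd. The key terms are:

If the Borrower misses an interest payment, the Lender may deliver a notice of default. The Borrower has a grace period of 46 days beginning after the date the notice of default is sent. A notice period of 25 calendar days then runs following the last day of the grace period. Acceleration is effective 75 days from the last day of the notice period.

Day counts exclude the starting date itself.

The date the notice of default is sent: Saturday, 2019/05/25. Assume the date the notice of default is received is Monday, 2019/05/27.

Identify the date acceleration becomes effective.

2019/10/18

Adding 46 calendar days to 2019/05/25 gives 2019/07/10, which is the last day of the grace period.
The last day of the notice period: 25 calendar days after 2019/07/10 is 2019/08/04.
Adding 75 calendar days to 2019/08/04 gives 2019/10/18, which is the date acceleration becomes effective.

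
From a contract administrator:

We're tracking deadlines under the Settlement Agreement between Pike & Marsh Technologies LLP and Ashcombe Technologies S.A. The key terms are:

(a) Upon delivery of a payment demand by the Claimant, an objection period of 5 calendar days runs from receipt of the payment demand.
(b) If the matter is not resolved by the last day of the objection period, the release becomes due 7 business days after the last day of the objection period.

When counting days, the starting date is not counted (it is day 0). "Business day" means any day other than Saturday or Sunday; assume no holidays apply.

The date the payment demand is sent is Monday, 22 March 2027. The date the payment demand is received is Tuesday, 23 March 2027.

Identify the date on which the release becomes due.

6 April 2027

Adding 5 calendar days to 23 March 2027 gives 28 March 2027, which is the last day of the objection period.
The date on which the release becomes due: counting 7 business days from Sunday, 28 March 2027 (Mar 29, Mar 30, Mar 31, Apr 1, Apr 2, Apr 5, Apr 6, skipping weekends) reaches Tuesday, 6 April 2027.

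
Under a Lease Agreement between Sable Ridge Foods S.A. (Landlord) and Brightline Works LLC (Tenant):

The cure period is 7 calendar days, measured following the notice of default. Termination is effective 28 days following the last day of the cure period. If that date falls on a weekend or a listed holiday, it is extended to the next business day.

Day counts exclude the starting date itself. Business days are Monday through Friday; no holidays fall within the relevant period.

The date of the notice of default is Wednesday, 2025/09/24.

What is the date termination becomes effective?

Adding 7 calendar days to 2025/09/24 gives 2025/10/01, which is the last day of the cure period.
The date termination becomes effective: 2025/10/01 + 28 days = 2025/10/29. 2025/10/29 is a Wednesday, so no roll-forward applies.

2025/10/29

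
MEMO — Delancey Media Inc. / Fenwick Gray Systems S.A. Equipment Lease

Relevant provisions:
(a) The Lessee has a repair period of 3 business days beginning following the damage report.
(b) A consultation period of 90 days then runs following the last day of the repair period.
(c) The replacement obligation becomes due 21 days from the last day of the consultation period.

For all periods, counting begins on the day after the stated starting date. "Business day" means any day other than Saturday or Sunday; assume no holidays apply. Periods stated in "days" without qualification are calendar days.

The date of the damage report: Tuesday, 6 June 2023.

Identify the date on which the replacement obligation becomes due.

The last day of the repair period: counting 3 business days from Tuesday, 6 June 2023 (Jun 7, Jun 8, Jun 9, skipping weekends) reaches Friday, 9 June 2023.
The last day of the consultation period: 9 June 2023 + 90 days = 7 September 2023.
The date on which the replacement obligation becomes due: 7 September 2023 + 21 days = 28 September 2023.

28 September 2023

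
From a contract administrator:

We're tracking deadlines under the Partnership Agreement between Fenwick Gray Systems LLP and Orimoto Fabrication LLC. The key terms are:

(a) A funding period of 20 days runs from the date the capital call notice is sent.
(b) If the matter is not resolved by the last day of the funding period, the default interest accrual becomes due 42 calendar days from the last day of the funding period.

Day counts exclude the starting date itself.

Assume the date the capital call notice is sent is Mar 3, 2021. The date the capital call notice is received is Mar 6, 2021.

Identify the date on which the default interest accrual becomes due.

The last day of the funding period: 20 calendar days after Mar 3, 2021 is Mar 23, 2021.
Adding 42 calendar days to Mar 23, 2021 gives May 4, 2021, which is the date on which the default interest accrual becomes due.

May 4, 2021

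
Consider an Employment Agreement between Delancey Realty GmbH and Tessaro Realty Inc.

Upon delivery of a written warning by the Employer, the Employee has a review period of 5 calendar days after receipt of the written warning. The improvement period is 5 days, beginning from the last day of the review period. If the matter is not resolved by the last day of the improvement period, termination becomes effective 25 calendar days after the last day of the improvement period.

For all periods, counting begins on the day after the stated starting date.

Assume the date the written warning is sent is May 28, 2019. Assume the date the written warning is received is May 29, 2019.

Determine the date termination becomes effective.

The last day of the review period: May 29, 2019 + 5 days = June 3, 2019.
The last day of the improvement period: June 3, 2019 + 5 days = June 8, 2019.
The date termination becomes effective: 25 calendar days after June 8, 2019 is July 3, 2019.

July 3, 2019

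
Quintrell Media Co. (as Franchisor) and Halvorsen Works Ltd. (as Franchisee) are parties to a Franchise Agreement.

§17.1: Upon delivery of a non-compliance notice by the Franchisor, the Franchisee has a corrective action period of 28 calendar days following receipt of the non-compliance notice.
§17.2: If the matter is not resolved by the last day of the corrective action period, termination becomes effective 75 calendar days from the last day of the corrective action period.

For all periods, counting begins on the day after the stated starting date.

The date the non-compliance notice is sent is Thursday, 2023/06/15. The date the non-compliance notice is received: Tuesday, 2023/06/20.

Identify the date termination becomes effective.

Adding 28 calendar days to 2023/06/20 gives 2023/07/18, which is the last day of the corrective action period.
The date termination becomes effective: 2023/07/18 + 75 days = 2023/10/01.

2023/10/01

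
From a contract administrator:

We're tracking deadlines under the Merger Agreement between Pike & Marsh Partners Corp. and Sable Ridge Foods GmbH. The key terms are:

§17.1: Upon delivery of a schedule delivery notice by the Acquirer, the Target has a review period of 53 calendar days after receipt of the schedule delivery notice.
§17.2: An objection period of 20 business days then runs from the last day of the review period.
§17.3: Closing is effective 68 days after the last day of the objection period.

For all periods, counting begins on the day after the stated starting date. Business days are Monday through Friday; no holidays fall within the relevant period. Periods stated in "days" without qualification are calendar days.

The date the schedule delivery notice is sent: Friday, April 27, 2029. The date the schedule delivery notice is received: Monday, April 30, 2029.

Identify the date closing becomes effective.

September 26, 2029

Adding 53 calendar days to April 30, 2029 gives June 22, 2029, which is the last day of the review period.
The last day of the objection period: 20 business days after Friday, June 22, 2029, skipping weekends — Jun 25, Jun 26, Jun 27, Jun 28, …, Jul 18, Jul 19, Jul 20 — lands on Friday, July 20, 2029.
The date closing becomes effective: 68 calendar days after July 20, 2029 is September 26, 2029.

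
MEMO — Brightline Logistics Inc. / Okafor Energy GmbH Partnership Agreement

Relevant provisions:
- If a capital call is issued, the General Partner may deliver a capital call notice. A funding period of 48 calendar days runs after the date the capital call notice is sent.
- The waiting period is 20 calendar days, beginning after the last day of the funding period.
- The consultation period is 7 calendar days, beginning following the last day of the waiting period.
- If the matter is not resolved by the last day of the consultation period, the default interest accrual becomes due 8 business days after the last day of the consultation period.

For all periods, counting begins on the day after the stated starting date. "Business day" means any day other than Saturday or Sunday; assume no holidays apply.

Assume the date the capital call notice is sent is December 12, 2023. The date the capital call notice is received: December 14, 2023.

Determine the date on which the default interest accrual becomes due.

The last day of the funding period: 48 calendar days after December 12, 2023 is January 29, 2024.
Adding 20 calendar days to January 29, 2024 gives February 18, 2024, which is the last day of the waiting period.
The last day of the consultation period: February 18, 2024 + 7 days = February 25, 2024.
From Sunday, February 25, 2024, 8 business days (Feb 26, Feb 27, Feb 28, Feb 29, Mar 1, Mar 4, Mar 5, Mar 6, skipping weekends) brings us to Wednesday, March 6, 2024, which is the date on which the default interest accrual becomes due.

March 6, 2024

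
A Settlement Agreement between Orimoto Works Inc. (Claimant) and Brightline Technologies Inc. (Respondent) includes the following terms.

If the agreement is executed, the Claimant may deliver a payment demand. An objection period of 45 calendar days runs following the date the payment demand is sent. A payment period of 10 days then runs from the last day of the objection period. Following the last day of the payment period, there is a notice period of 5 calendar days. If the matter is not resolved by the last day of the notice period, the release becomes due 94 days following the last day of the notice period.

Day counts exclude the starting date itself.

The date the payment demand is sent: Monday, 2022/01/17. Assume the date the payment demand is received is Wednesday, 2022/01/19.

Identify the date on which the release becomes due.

2022/06/20

The last day of the objection period: 2022/01/17 + 45 days = 2022/03/03.
Adding 10 calendar days to 2022/03/03 gives 2022/03/13, which is the last day of the payment period.
The last day of the notice period: 2022/03/13 + 5 days = 2022/03/18.
The date on which the release becomes due: 94 calendar days after 2022/03/18 is 2022/06/20.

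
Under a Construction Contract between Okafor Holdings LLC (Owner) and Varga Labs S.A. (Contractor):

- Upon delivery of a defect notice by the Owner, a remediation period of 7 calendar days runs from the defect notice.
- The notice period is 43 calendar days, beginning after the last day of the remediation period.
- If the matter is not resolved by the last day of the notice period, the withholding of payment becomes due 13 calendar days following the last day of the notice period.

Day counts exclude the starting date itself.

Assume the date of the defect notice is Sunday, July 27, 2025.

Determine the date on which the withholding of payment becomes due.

The last day of the remediation period: July 27, 2025 + 7 days = August 3, 2025.
Adding 43 calendar days to August 3, 2025 gives September 15, 2025, which is the last day of the notice period.
The date on which the withholding of payment becomes due: 13 calendar days after September 15, 2025 is September 28, 2025.

September 28, 2025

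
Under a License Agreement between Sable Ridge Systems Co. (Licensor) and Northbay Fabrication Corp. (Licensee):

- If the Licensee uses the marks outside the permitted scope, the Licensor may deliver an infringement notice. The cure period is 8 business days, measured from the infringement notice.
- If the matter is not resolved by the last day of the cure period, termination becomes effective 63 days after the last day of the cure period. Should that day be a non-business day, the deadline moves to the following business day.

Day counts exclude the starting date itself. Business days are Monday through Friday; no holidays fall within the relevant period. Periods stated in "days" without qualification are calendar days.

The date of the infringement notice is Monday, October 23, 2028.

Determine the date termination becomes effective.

The last day of the cure period: counting 8 business days from Monday, October 23, 2028 (Oct 24, Oct 25, Oct 26, Oct 27, Oct 30, Oct 31, Nov 1, Nov 2, skipping weekends) reaches Thursday, November 2, 2028.
The date termination becomes effective: November 2, 2028 + 63 days = January 4, 2029. January 4, 2029 is a Thursday, so no roll-forward applies.

January 4, 2029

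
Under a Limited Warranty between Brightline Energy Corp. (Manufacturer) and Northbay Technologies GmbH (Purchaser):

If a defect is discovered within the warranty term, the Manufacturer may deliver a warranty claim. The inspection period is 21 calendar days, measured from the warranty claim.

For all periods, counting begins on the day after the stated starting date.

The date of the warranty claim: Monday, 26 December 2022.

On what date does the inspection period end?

16 January 2023

The last day of the inspection period: 26 December 2022 + 21 days = 16 January 2023.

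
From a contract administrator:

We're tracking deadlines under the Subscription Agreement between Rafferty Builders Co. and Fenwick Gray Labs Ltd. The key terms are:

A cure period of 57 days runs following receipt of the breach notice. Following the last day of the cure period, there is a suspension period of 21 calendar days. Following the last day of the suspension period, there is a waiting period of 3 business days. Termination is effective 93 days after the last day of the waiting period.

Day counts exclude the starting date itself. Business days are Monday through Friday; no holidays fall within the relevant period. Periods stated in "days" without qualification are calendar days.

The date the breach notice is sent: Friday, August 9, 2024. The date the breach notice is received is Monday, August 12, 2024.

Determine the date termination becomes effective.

February 2, 2025

The last day of the cure period: August 12, 2024 + 57 days = October 8, 2024.
The last day of the suspension period: 21 calendar days after October 8, 2024 is October 29, 2024.
From Tuesday, October 29, 2024, 3 business days (Oct 30, Oct 31, Nov 1, skipping weekends) brings us to Friday, November 1, 2024, which is the last day of the waiting period.
The date termination becomes effective: 93 calendar days after November 1, 2024 is February 2, 2025.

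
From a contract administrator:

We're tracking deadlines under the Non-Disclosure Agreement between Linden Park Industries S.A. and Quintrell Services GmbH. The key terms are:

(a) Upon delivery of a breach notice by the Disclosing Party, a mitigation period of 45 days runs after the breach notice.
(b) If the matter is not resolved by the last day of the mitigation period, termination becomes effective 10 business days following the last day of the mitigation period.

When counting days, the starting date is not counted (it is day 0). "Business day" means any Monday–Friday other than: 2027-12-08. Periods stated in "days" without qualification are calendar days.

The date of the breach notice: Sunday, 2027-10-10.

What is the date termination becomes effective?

Adding 45 calendar days to 2027-10-10 gives 2027-11-24, which is the last day of the mitigation period.
The date termination becomes effective: counting 10 business days from Wednesday, 2027-11-24 (Nov 25, Nov 26, Nov 29, Nov 30, Dec 1, Dec 2, Dec 3, Dec 6, Dec 7, Dec 9, skipping weekends and the listed holiday on Dec 8) reaches Thursday, 2027-12-09.

2027-12-09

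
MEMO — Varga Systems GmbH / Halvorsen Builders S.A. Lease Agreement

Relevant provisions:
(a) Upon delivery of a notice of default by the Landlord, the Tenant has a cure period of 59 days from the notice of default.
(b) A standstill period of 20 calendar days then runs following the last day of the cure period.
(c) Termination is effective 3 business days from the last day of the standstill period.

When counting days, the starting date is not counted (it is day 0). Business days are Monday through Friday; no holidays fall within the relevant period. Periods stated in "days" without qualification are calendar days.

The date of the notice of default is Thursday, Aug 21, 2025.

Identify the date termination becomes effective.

Nov 12, 2025

Adding 59 calendar days to Aug 21, 2025 gives Oct 19, 2025, which is the last day of the cure period.
The last day of the standstill period: Oct 19, 2025 + 20 days = Nov 8, 2025.
From Saturday, Nov 8, 2025, 3 business days (Nov 10, Nov 11, Nov 12, skipping weekends) brings us to Wednesday, Nov 12, 2025, which is the date termination becomes effective.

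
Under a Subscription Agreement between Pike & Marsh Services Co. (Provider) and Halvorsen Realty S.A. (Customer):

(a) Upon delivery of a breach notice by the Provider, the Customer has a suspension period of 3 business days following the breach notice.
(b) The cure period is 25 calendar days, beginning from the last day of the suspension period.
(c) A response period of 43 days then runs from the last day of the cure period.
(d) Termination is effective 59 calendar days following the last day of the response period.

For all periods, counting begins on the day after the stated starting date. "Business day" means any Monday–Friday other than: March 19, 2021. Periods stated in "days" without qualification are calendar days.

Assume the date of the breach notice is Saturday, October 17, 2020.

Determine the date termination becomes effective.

February 25, 2021

The last day of the suspension period: counting 3 business days from Saturday, October 17, 2020 (Oct 19, Oct 20, Oct 21, skipping weekends) reaches Wednesday, October 21, 2020.
Adding 25 calendar days to October 21, 2020 gives November 15, 2020, which is the last day of the cure period.
Adding 43 calendar days to November 15, 2020 gives December 28, 2020, which is the last day of the response period.
Adding 59 calendar days to December 28, 2020 gives February 25, 2021, which is the date termination becomes effective.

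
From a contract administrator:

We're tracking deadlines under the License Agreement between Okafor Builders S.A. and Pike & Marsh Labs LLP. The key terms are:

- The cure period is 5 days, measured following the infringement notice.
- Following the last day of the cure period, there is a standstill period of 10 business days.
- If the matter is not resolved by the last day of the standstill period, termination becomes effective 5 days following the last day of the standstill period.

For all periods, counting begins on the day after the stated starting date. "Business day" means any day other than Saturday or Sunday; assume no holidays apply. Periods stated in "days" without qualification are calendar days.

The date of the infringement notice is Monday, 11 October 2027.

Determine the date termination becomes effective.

Adding 5 calendar days to 11 October 2027 gives 16 October 2027, which is the last day of the cure period.
From Saturday, 16 October 2027, 10 business days (Oct 18, Oct 19, Oct 20, Oct 21, Oct 22, Oct 25, Oct 26, Oct 27, Oct 28, Oct 29, skipping weekends) brings us to Friday, 29 October 2027, which is the last day of the standstill period.
Adding 5 calendar days to 29 October 2027 gives 3 November 2027, which is the date termination becomes effective.

3 November 2027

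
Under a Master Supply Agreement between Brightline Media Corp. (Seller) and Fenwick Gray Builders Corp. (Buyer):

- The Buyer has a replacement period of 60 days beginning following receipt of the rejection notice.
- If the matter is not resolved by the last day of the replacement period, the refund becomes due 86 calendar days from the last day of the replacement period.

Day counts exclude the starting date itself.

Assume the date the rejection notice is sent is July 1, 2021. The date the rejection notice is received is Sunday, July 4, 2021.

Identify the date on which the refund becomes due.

Adding 60 calendar days to July 4, 2021 gives September 2, 2021, which is the last day of the replacement period.
The date on which the refund becomes due: 86 calendar days after September 2, 2021 is November 27, 2021.

November 27, 2021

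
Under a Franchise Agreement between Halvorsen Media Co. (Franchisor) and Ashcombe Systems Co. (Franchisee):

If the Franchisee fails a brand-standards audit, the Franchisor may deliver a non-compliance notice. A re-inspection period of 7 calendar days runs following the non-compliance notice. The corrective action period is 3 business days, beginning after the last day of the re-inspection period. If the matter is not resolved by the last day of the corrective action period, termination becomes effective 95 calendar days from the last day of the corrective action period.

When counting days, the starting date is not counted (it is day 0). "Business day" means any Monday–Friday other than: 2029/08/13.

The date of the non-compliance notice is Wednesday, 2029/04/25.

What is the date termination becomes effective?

The last day of the re-inspection period: 2029/04/25 + 7 days = 2029/05/02.
The last day of the corrective action period: counting 3 business days from Wednesday, 2029/05/02 (May 3, May 4, May 7, skipping weekends) reaches Monday, 2029/05/07.
The date termination becomes effective: 95 calendar days after 2029/05/07 is 2029/08/10.

2029/08/10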